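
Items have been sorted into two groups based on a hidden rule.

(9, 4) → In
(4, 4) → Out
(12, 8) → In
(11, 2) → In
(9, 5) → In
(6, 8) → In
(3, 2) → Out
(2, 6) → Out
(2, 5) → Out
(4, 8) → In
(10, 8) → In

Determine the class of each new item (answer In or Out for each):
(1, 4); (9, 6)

The distinguishing property — sum ≥ 12 — holds for all the 'In' cases and none of the 'Out' cases.
(1, 4): 1+4 = 5, fails the rule → Out.
(9, 6): 9+6 = 15, matches → In.

Out, In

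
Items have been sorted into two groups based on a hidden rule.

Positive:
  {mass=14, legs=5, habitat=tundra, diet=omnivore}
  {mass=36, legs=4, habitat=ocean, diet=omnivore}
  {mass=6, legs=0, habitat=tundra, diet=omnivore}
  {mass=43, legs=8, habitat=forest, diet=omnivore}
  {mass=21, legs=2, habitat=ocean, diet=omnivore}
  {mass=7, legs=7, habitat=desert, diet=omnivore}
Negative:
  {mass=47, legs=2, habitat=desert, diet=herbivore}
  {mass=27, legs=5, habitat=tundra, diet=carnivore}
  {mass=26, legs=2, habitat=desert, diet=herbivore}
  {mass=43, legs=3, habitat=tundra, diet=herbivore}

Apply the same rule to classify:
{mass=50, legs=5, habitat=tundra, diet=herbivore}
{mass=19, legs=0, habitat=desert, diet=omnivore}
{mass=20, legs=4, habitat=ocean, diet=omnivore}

'Positive' ⟺ diet is omnivore.
{mass=50, legs=5, habitat=tundra, diet=herbivore}: Negative (diet is herbivore).
{mass=19, legs=0, habitat=desert, diet=omnivore}: Positive (diet is omnivore).
{mass=20, legs=4, habitat=ocean, diet=omnivore}: Positive (diet is omnivore).

Negative, Positive, Positive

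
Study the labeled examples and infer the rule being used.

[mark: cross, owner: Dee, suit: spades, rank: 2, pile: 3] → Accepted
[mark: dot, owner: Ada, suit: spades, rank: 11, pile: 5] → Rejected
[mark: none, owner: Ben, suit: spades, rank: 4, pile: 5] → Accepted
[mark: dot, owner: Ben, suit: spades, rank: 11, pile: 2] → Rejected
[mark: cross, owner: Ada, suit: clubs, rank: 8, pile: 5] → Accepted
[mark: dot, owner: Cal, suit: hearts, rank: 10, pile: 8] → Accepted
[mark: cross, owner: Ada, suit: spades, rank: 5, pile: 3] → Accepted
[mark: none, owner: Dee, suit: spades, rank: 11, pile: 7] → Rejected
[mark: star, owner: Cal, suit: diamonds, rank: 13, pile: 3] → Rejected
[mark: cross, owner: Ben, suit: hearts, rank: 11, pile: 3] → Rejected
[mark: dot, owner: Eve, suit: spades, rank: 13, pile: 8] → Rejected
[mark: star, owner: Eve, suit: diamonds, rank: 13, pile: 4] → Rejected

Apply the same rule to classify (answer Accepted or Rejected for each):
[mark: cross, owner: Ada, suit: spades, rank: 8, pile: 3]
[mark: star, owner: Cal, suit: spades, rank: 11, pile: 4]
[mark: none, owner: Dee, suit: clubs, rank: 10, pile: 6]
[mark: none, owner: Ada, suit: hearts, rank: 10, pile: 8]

The common property of the 'Accepted' items is: rank ≤ 10. No 'Rejected' item has it.
Accepted: [mark: cross, owner: Ada, suit: spades, rank: 8, pile: 3], since rank = 8.
Rejected: [mark: star, owner: Cal, suit: spades, rank: 11, pile: 4], since rank = 11.
Accepted: [mark: none, owner: Dee, suit: clubs, rank: 10, pile: 6], since rank = 10.
Accepted: [mark: none, owner: Ada, suit: hearts, rank: 10, pile: 8], since rank = 10.

Accepted, Rejected, Accepted, Accepted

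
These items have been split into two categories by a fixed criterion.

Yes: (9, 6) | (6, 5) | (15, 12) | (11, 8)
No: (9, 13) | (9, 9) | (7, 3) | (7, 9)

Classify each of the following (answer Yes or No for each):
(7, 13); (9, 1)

No, No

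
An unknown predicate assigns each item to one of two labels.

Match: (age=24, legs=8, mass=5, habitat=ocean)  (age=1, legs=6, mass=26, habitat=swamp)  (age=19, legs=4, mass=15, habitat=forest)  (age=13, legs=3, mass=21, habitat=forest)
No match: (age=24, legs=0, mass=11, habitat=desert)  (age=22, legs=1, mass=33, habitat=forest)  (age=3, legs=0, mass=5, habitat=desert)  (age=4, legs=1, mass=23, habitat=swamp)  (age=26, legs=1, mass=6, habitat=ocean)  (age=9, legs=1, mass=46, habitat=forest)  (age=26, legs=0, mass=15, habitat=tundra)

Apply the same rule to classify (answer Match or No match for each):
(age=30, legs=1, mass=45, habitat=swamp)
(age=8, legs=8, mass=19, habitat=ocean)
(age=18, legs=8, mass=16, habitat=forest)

All 'Match' examples share one property — legs ≥ 3 — and every 'No match' example lacks it.
(age=30, legs=1, mass=45, habitat=swamp) → legs = 1 → No match.
(age=8, legs=8, mass=19, habitat=ocean) → legs = 8 → Match.
(age=18, legs=8, mass=16, habitat=forest) → legs = 8 → Match.

No match, Match, Match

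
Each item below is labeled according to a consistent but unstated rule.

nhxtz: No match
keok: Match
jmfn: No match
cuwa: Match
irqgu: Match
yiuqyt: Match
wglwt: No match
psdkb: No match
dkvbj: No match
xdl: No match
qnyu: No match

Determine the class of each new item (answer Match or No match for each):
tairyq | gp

Match, No match

Every 'Match' example satisfies: has ≥ 2 vowels. None of the 'No match' examples do.
Match: tairyq, since 2 vowels.
No match: gp, since 0 vowels.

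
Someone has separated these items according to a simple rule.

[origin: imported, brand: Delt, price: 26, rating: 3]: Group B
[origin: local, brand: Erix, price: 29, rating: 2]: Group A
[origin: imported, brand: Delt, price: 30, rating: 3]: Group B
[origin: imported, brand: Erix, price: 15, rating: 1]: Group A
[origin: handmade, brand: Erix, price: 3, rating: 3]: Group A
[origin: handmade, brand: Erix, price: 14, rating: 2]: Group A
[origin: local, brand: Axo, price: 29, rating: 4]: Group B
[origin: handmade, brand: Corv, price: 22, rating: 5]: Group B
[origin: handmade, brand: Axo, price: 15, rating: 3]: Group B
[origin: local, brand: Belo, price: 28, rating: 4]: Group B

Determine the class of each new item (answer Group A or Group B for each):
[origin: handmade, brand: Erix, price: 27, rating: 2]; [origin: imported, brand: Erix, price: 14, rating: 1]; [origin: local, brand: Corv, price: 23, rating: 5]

Looking at the examples, the only property every 'Group A' case has and every 'Group B' case lacks is: brand is Erix.

Group A, Group A, Group B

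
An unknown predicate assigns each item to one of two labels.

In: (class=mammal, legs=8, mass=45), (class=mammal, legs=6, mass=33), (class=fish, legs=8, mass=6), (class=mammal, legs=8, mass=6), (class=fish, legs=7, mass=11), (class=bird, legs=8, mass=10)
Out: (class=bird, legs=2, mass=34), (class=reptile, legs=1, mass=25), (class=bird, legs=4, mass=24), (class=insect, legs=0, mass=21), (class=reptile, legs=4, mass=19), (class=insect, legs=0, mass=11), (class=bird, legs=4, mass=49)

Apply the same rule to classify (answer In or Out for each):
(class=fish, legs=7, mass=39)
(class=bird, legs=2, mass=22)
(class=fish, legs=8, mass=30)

In, Out, In

'In' ⟺ legs ≥ 6.
In: (class=fish, legs=7, mass=39), since legs = 7. Out: (class=bird, legs=2, mass=22), since legs = 2. In: (class=fish, legs=8, mass=30), since legs = 8.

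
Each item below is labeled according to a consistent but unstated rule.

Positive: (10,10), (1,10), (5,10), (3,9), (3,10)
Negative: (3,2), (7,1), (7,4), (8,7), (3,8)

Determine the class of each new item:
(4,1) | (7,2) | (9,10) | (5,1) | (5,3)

Negative, Negative, Positive, Negative, Negative

The rule appears to be: second ≥ 9.
(4,1): second 1, does not pass → Negative. (7,2): second 2, does not pass → Negative. (9,10): second 10, satisfies this → Positive. (5,1): second 1, does not pass → Negative. (5,3): second 3, does not pass → Negative.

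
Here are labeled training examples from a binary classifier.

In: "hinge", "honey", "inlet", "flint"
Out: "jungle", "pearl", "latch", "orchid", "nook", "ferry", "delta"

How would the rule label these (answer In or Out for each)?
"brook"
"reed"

Out, Out

The simplest hypothesis consistent with all the labels is: odd length AND contains 'n'.
"brook": length 5, no 'n', doesn't match → Out. "reed": length 4, no 'n', doesn't match → Out.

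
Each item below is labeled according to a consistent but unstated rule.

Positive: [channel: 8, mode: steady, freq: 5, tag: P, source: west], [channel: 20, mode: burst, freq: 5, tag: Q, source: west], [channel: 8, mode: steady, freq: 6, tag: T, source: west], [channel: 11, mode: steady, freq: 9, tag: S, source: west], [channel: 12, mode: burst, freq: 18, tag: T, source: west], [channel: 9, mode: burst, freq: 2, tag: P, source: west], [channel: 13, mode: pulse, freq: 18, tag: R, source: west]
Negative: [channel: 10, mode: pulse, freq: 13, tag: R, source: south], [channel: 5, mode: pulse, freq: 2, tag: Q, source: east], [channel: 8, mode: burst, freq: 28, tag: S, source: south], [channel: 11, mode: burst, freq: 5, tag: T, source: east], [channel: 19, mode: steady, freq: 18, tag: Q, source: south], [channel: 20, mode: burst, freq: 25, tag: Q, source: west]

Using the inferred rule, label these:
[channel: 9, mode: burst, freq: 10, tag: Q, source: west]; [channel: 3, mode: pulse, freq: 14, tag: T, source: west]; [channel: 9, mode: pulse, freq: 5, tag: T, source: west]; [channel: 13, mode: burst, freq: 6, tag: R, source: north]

One predicate separates the groups cleanly: source is west AND freq ≤ 18.
Positive: [channel: 9, mode: burst, freq: 10, tag: Q, source: west], since source is west, freq = 10. Positive: [channel: 3, mode: pulse, freq: 14, tag: T, source: west], since source is west, freq = 14. Positive: [channel: 9, mode: pulse, freq: 5, tag: T, source: west], since source is west, freq = 5. Negative: [channel: 13, mode: burst, freq: 6, tag: R, source: north], since source is north, freq = 6.

Positive, Positive, Positive, Negative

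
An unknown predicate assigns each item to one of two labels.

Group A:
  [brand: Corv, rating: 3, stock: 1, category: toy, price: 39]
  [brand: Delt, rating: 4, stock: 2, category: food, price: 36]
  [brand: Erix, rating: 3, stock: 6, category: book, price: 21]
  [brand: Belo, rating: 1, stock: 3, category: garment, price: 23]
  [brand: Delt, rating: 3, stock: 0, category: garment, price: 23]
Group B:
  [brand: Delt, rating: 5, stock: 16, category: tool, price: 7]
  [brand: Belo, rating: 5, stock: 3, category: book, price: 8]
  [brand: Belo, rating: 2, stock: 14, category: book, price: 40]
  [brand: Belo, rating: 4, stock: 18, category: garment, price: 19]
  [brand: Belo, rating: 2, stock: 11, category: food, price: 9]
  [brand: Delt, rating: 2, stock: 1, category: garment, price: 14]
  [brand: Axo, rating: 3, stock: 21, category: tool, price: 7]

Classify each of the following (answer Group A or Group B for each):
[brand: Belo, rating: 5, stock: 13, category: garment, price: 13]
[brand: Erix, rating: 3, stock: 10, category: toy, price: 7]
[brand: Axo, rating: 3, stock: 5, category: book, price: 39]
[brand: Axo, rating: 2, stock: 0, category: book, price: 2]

Every 'Group A' example satisfies: stock ≤ 6 AND price ≥ 19. None of the 'Group B' examples do.
[brand: Belo, rating: 5, stock: 13, category: garment, price: 13] — stock = 13, price = 13, hence Group B. [brand: Erix, rating: 3, stock: 10, category: toy, price: 7] — stock = 10, price = 7, hence Group B. [brand: Axo, rating: 3, stock: 5, category: book, price: 39] — stock = 5, price = 39, hence Group A. [brand: Axo, rating: 2, stock: 0, category: book, price: 2] — stock = 0, price = 2, hence Group B.

Group B, Group B, Group A, Group B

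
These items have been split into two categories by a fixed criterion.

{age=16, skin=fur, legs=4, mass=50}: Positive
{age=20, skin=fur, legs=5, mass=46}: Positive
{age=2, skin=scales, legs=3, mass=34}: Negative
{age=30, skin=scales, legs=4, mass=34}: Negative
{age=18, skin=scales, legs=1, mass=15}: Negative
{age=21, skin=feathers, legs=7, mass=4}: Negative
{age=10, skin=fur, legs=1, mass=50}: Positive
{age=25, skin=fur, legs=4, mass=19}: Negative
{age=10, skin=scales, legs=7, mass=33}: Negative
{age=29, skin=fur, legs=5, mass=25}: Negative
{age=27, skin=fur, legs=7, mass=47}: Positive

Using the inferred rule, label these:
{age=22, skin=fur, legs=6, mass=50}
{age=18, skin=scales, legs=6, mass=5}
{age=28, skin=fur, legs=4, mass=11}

Positive, Negative, Negative

One predicate separates the groups cleanly: mass ≥ 46.
Positive: {age=22, skin=fur, legs=6, mass=50}, since mass = 50. Negative: {age=18, skin=scales, legs=6, mass=5}, since mass = 5. Negative: {age=28, skin=fur, legs=4, mass=11}, since mass = 11.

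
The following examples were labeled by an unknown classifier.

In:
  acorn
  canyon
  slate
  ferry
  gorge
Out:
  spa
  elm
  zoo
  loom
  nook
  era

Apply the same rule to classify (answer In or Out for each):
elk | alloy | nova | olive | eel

One predicate separates the groups cleanly: length ≥ 5.

Out, In, Out, In, Out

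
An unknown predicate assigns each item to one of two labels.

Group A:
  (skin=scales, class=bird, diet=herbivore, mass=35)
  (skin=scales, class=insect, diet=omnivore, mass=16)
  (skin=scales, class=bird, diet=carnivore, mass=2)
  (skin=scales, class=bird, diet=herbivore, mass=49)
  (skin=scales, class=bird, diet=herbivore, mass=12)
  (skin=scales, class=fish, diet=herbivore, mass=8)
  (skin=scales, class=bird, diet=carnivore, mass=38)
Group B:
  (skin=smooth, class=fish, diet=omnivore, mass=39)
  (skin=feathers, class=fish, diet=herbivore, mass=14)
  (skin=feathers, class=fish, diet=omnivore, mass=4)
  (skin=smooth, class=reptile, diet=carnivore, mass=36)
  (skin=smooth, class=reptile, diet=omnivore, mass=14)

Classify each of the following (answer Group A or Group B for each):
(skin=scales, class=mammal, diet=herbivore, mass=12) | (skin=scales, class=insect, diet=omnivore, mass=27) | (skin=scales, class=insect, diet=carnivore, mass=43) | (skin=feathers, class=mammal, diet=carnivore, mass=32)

Group A, Group A, Group A, Group B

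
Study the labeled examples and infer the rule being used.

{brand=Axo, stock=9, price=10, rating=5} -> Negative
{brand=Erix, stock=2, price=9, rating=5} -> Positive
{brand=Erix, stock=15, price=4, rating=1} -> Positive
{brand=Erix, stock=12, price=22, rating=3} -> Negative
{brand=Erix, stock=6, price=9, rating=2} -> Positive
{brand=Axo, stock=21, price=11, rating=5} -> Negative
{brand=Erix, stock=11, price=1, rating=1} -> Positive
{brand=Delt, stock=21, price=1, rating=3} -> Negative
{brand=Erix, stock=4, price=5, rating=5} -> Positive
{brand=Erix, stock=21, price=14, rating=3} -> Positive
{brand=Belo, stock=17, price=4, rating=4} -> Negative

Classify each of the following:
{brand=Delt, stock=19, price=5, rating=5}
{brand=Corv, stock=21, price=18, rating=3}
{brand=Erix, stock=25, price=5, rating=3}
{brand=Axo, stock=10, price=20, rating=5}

Negative, Negative, Positive, Negative

The pattern is that an item is 'Positive' exactly when: brand is Erix AND price ≤ 14.
{brand=Delt, stock=19, price=5, rating=5} — brand is Delt, price = 5, hence Negative. {brand=Corv, stock=21, price=18, rating=3} — brand is Corv, price = 18, hence Negative. {brand=Erix, stock=25, price=5, rating=3} — brand is Erix, price = 5, hence Positive. {brand=Axo, stock=10, price=20, rating=5} — brand is Axo, price = 20, hence Negative.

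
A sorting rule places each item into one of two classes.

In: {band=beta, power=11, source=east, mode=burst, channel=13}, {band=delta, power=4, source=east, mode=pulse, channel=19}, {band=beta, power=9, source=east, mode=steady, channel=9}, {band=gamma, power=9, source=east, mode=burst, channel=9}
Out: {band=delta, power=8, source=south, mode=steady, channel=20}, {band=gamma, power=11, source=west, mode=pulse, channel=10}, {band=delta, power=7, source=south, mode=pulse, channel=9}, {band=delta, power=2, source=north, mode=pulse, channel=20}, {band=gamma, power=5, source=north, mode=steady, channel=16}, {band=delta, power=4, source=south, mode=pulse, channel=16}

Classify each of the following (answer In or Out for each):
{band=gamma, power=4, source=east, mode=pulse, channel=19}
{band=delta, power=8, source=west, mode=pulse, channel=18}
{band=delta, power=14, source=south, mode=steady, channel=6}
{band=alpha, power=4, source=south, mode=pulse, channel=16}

In, Out, Out, Out

'In' ⟺ source is east.
{band=gamma, power=4, source=east, mode=pulse, channel=19}: source is east — checks out, so In.
{band=delta, power=8, source=west, mode=pulse, channel=18}: source is west — does not fit, so Out.
{band=delta, power=14, source=south, mode=steady, channel=6}: source is south — does not fit, so Out.
{band=alpha, power=4, source=south, mode=pulse, channel=16}: source is south — does not fit, so Out.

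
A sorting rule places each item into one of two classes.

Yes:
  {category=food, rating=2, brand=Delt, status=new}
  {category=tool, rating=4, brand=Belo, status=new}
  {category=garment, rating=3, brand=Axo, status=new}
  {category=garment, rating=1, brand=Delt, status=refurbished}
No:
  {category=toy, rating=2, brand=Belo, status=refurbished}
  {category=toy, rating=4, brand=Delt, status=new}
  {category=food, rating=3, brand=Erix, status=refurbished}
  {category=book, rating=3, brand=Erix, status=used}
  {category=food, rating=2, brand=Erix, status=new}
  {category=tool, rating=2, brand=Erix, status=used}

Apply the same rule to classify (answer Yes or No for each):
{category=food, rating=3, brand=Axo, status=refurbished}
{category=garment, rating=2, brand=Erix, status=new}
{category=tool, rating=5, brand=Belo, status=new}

The pattern is that an item is 'Yes' exactly when: category is not toy AND brand is not Erix.
{category=food, rating=3, brand=Axo, status=refurbished} → category is food, brand is Axo → Yes. {category=garment, rating=2, brand=Erix, status=new} → category is garment, brand is Erix → No. {category=tool, rating=5, brand=Belo, status=new} → category is tool, brand is Belo → Yes.

Yes, No, Yes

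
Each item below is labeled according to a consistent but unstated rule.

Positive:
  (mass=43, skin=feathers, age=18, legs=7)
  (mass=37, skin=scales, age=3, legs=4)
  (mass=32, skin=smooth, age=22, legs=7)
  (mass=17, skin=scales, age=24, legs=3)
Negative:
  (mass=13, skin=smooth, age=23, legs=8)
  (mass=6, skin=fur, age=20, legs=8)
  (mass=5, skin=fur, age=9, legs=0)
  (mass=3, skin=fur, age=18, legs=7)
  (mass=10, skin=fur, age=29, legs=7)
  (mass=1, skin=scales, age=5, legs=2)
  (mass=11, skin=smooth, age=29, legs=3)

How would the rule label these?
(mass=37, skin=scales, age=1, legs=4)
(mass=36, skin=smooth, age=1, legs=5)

The simplest hypothesis consistent with all the labels is: mass ≥ 17.
(mass=37, skin=scales, age=1, legs=4): mass = 37, fits → Positive. (mass=36, skin=smooth, age=1, legs=5): mass = 36, fits → Positive.

Positive, Positive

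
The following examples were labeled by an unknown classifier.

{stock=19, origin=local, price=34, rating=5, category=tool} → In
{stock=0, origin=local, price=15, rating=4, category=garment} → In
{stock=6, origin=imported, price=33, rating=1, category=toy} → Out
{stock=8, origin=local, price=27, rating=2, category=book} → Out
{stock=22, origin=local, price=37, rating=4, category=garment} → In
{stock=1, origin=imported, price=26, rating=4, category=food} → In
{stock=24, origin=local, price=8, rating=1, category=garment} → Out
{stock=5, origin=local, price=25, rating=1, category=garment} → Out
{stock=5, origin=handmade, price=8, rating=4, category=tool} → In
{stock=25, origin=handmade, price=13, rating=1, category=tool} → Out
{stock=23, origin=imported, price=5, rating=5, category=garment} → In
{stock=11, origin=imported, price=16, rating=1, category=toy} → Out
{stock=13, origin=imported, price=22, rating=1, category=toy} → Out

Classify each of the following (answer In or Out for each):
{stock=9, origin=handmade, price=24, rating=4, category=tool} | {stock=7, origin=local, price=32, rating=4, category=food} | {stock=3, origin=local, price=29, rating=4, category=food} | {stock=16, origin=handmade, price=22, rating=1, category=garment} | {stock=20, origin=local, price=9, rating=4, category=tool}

In, In, In, Out, In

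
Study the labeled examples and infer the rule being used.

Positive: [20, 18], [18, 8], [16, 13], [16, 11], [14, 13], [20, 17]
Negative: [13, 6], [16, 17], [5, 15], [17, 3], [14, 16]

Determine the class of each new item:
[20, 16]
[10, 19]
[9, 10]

Positive, Negative, Negative

All 'Positive' examples share one property — first > second AND first is even — and every 'Negative' example lacks it.
Positive: [20, 16], since 20 > 16, first 20. Negative: [10, 19], since 10 < 19, first 10. Negative: [9, 10], since 9 < 10, first 9.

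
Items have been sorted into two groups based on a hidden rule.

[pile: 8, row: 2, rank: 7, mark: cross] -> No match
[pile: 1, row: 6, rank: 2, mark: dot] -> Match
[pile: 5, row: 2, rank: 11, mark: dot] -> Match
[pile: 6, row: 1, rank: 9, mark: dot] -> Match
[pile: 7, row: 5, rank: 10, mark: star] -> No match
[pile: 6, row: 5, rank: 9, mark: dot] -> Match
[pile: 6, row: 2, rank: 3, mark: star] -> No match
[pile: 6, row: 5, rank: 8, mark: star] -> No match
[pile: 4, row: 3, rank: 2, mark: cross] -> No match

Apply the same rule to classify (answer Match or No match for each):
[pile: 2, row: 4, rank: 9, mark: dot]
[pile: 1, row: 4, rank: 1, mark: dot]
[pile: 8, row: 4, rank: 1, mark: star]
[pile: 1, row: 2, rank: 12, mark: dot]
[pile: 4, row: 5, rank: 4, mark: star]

The simplest hypothesis consistent with all the labels is: mark is dot.
[pile: 2, row: 4, rank: 9, mark: dot] → mark is dot → Match.
[pile: 1, row: 4, rank: 1, mark: dot] → mark is dot → Match.
[pile: 8, row: 4, rank: 1, mark: star] → mark is star → No match.
[pile: 1, row: 2, rank: 12, mark: dot] → mark is dot → Match.
[pile: 4, row: 5, rank: 4, mark: star] → mark is star → No match.

Match, Match, No match, Match, No match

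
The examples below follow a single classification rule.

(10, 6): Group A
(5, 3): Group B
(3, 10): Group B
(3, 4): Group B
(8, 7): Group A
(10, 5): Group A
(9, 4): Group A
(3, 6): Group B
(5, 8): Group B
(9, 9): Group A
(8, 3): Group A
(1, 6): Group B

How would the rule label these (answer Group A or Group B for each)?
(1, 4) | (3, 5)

The classifier is using: first ≥ 6.
Group B: (1, 4), since first 1.
Group B: (3, 5), since first 3.

Group B, Group B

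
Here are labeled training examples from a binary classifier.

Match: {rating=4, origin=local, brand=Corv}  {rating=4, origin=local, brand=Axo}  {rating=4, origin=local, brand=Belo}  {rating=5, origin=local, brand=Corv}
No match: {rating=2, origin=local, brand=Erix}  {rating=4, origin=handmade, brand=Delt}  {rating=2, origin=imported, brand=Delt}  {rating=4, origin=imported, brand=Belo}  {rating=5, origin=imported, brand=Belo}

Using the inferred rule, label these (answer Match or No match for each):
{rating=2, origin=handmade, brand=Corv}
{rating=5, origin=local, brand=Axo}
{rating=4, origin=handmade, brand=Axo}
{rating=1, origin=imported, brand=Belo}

A rule that fits every label: origin is local AND rating ≥ 4 — true of each 'Match' example, false of each 'No match' one.
No match: {rating=2, origin=handmade, brand=Corv}, since origin is handmade, rating = 2.
Match: {rating=5, origin=local, brand=Axo}, since origin is local, rating = 5.
No match: {rating=4, origin=handmade, brand=Axo}, since origin is handmade, rating = 4.
No match: {rating=1, origin=imported, brand=Belo}, since origin is imported, rating = 1.

No match, Match, No match, No match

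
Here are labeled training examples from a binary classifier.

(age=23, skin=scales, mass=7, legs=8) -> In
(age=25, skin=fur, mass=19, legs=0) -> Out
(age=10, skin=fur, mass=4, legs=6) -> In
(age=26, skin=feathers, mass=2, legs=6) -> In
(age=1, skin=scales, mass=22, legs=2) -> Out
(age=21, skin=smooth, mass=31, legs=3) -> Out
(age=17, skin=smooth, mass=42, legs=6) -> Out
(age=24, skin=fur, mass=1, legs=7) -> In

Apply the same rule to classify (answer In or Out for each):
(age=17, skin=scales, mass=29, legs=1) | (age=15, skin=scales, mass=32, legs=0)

Out, Out

The classifier is using: mass ≤ 7.
(age=17, skin=scales, mass=29, legs=1) → mass = 29 → Out. (age=15, skin=scales, mass=32, legs=0) → mass = 32 → Out.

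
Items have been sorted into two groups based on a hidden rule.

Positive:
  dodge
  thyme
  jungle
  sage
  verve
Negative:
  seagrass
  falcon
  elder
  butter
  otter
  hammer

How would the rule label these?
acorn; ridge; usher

Negative, Positive, Negative

The distinguishing property — ends with 'e' — holds for all the 'Positive' cases and none of the 'Negative' cases.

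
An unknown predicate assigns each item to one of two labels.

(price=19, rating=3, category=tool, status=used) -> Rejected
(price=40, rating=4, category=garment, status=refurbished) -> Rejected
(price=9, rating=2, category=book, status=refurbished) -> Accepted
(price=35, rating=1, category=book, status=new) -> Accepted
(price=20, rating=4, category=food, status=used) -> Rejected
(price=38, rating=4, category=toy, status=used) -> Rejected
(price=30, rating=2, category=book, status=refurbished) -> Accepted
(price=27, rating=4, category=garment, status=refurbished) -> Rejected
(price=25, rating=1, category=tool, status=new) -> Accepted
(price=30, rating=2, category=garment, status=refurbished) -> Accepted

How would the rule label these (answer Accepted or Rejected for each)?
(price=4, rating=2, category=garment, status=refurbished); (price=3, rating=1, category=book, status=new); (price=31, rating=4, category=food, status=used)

Accepted, Accepted, Rejected

The distinguishing property — rating ≤ 2 — holds for all the 'Accepted' cases and none of the 'Rejected' cases.
(price=4, rating=2, category=garment, status=refurbished) — rating = 2, hence Accepted.
(price=3, rating=1, category=book, status=new) — rating = 1, hence Accepted.
(price=31, rating=4, category=food, status=used) — rating = 4, hence Rejected.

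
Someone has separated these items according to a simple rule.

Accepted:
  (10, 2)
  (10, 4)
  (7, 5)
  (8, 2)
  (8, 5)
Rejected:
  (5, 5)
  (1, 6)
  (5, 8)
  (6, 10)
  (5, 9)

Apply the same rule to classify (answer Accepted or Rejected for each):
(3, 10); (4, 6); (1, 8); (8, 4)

Rejected, Rejected, Rejected, Accepted

The rule appears to be: first > second.
(3, 10): 3 < 10 — fails this test, so Rejected. (4, 6): 4 < 6 — fails this test, so Rejected. (1, 8): 1 < 8 — fails this test, so Rejected. (8, 4): 8 > 4 — qualifies, so Accepted.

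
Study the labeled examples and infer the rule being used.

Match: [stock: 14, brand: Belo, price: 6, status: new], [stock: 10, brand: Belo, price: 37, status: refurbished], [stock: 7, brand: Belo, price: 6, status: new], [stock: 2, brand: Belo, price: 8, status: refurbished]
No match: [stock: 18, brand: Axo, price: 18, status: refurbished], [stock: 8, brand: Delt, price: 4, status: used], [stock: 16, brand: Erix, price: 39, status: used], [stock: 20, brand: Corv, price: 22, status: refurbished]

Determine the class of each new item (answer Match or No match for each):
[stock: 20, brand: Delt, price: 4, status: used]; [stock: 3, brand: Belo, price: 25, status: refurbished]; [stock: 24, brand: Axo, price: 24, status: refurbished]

Every 'Match' example satisfies: brand is Belo. None of the 'No match' examples do.
[stock: 20, brand: Delt, price: 4, status: used]: brand is Delt — doesn't match, so No match. [stock: 3, brand: Belo, price: 25, status: refurbished]: brand is Belo — qualifies, so Match. [stock: 24, brand: Axo, price: 24, status: refurbished]: brand is Axo — doesn't match, so No match.

No match, Match, No match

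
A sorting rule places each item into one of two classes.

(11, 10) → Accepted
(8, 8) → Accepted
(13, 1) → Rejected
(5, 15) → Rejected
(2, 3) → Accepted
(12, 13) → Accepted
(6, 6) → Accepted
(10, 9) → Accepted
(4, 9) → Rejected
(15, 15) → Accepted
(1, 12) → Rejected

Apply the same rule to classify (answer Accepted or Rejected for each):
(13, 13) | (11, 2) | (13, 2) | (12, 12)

The common property of the 'Accepted' items is: |first − second| ≤ 1. No 'Rejected' item has it.

Accepted, Rejected, Rejected, Accepted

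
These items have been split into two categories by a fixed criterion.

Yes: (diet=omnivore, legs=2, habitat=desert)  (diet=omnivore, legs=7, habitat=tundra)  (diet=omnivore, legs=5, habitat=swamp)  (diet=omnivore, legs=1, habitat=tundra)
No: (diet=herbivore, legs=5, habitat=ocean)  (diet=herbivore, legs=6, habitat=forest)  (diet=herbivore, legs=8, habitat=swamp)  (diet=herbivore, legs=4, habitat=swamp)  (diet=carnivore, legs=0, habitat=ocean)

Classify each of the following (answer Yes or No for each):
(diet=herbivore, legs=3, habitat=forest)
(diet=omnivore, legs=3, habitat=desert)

Every 'Yes' example satisfies: diet is omnivore. None of the 'No' examples do.
(diet=herbivore, legs=3, habitat=forest): No (diet is herbivore). (diet=omnivore, legs=3, habitat=desert): Yes (diet is omnivore).

No, Yes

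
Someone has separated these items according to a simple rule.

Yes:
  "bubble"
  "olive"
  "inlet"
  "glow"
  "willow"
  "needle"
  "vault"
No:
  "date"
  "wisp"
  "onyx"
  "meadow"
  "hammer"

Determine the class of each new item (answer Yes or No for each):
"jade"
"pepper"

No, No

The common property of the 'Yes' items is: contains 'l'. No 'No' item has it.
"jade": no 'l', fails the rule → No. "pepper": no 'l', fails the rule → No.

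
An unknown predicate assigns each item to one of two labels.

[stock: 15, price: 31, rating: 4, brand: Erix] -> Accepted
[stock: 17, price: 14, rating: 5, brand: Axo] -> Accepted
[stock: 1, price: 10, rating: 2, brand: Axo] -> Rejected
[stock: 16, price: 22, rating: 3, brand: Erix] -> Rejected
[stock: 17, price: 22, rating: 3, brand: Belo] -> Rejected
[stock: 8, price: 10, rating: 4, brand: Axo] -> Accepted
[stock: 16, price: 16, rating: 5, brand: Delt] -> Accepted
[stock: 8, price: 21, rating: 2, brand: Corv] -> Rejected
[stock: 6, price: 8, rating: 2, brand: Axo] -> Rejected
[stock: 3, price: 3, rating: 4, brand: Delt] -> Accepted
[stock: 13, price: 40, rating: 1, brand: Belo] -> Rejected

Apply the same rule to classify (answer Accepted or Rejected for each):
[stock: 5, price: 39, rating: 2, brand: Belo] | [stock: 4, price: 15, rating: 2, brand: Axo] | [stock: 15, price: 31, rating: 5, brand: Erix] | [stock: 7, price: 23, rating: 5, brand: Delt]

Rejected, Rejected, Accepted, Accepted

A rule that fits every label: rating ≥ 4 — true of each 'Accepted' example, false of each 'Rejected' one.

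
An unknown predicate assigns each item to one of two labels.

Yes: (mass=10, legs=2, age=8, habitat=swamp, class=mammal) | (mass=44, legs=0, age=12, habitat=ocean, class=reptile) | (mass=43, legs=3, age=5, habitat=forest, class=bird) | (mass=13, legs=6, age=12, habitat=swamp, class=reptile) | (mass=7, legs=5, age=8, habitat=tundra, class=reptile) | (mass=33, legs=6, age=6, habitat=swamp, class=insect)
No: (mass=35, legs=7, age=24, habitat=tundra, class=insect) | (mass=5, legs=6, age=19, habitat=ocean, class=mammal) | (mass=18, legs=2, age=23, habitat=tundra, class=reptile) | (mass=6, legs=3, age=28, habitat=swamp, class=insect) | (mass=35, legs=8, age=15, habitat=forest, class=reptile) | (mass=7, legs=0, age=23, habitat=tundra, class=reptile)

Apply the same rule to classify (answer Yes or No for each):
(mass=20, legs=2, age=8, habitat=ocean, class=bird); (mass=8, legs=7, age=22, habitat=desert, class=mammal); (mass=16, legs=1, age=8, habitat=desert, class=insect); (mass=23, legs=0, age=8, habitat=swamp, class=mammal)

The simplest hypothesis consistent with all the labels is: age ≤ 12.
(mass=20, legs=2, age=8, habitat=ocean, class=bird) → age = 8 → Yes.
(mass=8, legs=7, age=22, habitat=desert, class=mammal) → age = 22 → No.
(mass=16, legs=1, age=8, habitat=desert, class=insect) → age = 8 → Yes.
(mass=23, legs=0, age=8, habitat=swamp, class=mammal) → age = 8 → Yes.

Yes, No, Yes, Yes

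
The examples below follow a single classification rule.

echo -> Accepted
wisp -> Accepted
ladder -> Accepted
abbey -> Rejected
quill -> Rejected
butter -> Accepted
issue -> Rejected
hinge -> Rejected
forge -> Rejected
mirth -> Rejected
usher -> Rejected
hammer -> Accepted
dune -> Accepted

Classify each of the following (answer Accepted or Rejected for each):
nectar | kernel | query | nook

Looking at the examples, the only property every 'Accepted' case has and every 'Rejected' case lacks is: even length.
nectar: length 6, meets the rule → Accepted. kernel: length 6, meets the rule → Accepted. query: length 5, lacks this property → Rejected. nook: length 4, meets the rule → Accepted.

Accepted, Accepted, Rejected, Accepted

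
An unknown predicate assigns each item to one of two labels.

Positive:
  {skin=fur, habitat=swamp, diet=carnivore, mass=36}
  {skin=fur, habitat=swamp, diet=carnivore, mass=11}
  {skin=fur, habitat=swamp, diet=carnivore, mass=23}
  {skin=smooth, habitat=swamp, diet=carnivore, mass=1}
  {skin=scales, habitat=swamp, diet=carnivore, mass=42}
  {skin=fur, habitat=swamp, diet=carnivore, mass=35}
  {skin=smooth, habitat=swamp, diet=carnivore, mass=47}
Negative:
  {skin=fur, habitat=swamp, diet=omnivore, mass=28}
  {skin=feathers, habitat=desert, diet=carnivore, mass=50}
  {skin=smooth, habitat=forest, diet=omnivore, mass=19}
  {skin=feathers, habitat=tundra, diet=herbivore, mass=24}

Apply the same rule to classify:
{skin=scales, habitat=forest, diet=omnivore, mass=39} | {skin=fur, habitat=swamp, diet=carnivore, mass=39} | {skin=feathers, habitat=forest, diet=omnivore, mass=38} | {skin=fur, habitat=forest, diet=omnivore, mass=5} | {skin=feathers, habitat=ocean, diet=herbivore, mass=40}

The rule appears to be: diet is carnivore AND habitat is swamp.

Negative, Positive, Negative, Negative, Negative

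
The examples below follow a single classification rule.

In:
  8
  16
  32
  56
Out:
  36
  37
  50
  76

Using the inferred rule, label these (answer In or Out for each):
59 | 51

Out, Out

The common property of the 'In' items is: multiple of 8. No 'Out' item has it.
59 — 59 = 8·7 + 3, hence Out.
51 — 51 = 8·6 + 3, hence Out.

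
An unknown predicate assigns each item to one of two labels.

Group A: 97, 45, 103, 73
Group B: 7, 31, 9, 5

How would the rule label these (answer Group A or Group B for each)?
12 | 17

Group B, Group B

The simplest hypothesis consistent with all the labels is: at least 45.
12: Group B (12 < 45).
17: Group B (17 < 45).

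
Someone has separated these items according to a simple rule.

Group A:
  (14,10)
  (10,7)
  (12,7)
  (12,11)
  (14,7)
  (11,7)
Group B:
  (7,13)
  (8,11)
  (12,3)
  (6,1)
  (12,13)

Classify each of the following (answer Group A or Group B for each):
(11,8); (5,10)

Group A, Group B

Every 'Group A' example satisfies: first > second AND sum ≥ 17. None of the 'Group B' examples do.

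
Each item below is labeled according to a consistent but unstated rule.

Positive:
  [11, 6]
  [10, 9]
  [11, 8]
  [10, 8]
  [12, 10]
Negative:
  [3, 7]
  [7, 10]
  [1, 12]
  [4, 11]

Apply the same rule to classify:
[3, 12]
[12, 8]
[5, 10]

Negative, Positive, Negative

The classifier is using: first > second.
[3, 12]: Negative (3 < 12).
[12, 8]: Positive (12 > 8).
[5, 10]: Negative (5 < 10).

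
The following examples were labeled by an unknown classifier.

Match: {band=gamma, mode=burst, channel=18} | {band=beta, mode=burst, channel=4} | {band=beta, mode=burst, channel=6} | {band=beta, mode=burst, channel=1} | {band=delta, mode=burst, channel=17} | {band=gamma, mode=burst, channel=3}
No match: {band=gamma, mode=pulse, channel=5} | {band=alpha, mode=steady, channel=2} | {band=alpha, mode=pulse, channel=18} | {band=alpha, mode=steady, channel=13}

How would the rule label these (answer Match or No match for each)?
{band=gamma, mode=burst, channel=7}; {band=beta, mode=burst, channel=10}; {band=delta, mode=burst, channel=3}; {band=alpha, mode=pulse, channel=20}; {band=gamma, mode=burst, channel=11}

Match, Match, Match, No match, Match

Rule: mode is burst. This holds for each 'Match' example and fails for each 'No match' one.
Match: {band=gamma, mode=burst, channel=7}, since mode is burst.
Match: {band=beta, mode=burst, channel=10}, since mode is burst.
Match: {band=delta, mode=burst, channel=3}, since mode is burst.
No match: {band=alpha, mode=pulse, channel=20}, since mode is pulse.
Match: {band=gamma, mode=burst, channel=11}, since mode is burst.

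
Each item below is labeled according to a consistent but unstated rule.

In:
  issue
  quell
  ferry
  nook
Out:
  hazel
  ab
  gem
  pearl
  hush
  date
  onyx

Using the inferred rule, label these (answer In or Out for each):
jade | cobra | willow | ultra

Checking candidate rules against both groups, what survives is: has a double letter.
jade: no doubled letter, fails this test → Out. cobra: no doubled letter, fails this test → Out. willow: 'll' doubled, passes → In. ultra: no doubled letter, fails this test → Out.

Out, Out, In, Out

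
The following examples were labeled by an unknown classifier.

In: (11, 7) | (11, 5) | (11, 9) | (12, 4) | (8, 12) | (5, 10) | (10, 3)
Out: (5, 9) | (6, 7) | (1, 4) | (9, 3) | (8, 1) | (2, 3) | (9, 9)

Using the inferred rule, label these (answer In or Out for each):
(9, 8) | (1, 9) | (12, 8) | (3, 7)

The simplest hypothesis consistent with all the labels is: max ≥ 10.
(9, 8): Out (max 9).
(1, 9): Out (max 9).
(12, 8): In (max 12).
(3, 7): Out (max 7).

Out, Out, In, Out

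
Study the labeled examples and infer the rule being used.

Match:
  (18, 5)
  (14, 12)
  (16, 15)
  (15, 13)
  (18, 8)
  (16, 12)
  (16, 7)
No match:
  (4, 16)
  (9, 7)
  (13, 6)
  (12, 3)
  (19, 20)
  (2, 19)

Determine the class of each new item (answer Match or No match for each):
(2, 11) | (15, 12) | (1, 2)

The distinguishing property — first > second AND sum ≥ 20 — holds for all the 'Match' cases and none of the 'No match' cases.
(2, 11) → 2 < 11, 2+11 = 13 → No match.
(15, 12) → 15 > 12, 15+12 = 27 → Match.
(1, 2) → 1 < 2, 1+2 = 3 → No match.

No match, Match, No match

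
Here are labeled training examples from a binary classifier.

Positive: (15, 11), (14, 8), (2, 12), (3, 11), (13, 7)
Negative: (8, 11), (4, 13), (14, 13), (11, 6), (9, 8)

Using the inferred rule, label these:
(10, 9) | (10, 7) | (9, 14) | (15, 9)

Negative, Negative, Negative, Positive

'Positive' ⟺ sum is even.
(10, 9) → 10+9 = 19 → Negative.
(10, 7) → 10+7 = 17 → Negative.
(9, 14) → 9+14 = 23 → Negative.
(15, 9) → 15+9 = 24 → Positive.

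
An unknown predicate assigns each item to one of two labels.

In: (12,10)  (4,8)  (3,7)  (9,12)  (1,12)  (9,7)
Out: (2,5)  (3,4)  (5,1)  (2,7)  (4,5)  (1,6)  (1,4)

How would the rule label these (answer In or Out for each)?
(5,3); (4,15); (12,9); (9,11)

A rule that fits every label: sum ≥ 10 — true of each 'In' example, false of each 'Out' one.
(5,3): Out (5+3 = 8).
(4,15): In (4+15 = 19).
(12,9): In (12+9 = 21).
(9,11): In (9+11 = 20).

Out, In, In, In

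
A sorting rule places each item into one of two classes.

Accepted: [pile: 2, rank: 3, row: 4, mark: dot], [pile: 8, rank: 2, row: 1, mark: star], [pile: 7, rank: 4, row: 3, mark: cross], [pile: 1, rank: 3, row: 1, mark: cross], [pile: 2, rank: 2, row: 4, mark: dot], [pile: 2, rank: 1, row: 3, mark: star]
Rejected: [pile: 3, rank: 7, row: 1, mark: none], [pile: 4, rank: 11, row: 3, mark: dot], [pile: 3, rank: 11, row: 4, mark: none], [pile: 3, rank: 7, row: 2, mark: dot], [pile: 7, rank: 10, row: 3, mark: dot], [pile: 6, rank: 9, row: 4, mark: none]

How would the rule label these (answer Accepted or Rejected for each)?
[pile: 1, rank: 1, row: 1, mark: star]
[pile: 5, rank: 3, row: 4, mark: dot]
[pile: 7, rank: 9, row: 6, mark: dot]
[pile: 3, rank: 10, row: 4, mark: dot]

The pattern is that an item is 'Accepted' exactly when: rank ≤ 4.

Accepted, Accepted, Rejected, Rejected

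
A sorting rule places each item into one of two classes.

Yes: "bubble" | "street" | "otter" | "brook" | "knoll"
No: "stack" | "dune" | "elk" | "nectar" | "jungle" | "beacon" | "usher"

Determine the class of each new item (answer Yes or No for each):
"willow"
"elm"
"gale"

One predicate separates the groups cleanly: has a double letter.
"willow": Yes ('ll' doubled). "elm": No (no doubled letter). "gale": No (no doubled letter).

Yes, No, No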